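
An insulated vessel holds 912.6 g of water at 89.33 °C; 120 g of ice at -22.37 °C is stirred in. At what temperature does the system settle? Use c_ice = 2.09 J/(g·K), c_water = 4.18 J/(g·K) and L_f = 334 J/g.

T_f ≈ 68.4 °C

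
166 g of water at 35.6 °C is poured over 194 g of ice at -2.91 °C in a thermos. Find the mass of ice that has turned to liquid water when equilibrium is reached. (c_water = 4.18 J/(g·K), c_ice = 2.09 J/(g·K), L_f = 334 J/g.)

m_melted ≈ 70.4 g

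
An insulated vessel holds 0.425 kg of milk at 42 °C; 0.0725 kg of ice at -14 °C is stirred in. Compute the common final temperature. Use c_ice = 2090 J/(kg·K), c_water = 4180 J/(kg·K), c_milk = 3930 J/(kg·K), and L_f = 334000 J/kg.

Net heat exchanged in the isolated system is zero:
ice -14→0 °C: 0.0725×2090×14 = 2121.3
  melt ice: 0.0725×334000 = 24215
  meltwater 0→T: 0.0725×4180×T = 303.05 T
  milk cools: 0.425×3930×(T − 42) = 1670.2(T − 42)
1973.3 T = 70150 − 26336 = 43814
T ≈ 22.20 °C (positive, so assuming full melt was valid).

T_f ≈ 22.2 °C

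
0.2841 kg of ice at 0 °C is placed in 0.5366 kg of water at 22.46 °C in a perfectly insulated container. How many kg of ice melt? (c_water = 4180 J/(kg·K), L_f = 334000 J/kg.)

m_melted ≈ 0.151 kg

Water can give up m c ΔT = 0.5366×4180×22.46 = 50378 J before reaching 0 °C.
Fully melting the ice requires m_ice L_f = 0.2841×334000 = 94889 J.
50378 J < 94889 J, so only part of the ice melts and the system sits at 0 °C.
m_melt = 50378 / L_f = 0.1508 kg.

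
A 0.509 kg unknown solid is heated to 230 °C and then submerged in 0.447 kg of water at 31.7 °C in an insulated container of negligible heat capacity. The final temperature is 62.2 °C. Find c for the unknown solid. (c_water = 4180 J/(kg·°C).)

c ≈ 667 J/(kg·°C)

Setting the total heat transfer to zero:
0.509·c·(62.2 − 230) + 0.447·4180·(62.2 − 31.7) = 0
-85.41 c = -56988
c = -56988/-85.41 ≈ 667.2 J/(kg·°C)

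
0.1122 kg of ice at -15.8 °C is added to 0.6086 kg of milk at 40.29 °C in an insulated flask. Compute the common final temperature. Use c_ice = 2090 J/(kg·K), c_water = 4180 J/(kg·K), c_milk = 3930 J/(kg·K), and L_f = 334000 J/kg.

Energy balance with sensible and latent terms:
warm ice to 0 °C: 0.1122×2090×(0 − (-15.8)) = 3705.1; melt ice: 0.1122×334000 = 37475; meltwater 0→T: 0.1122×4180×T = 469 T; milk: 2391.8(T − 40.29)
2860.8 T = 96366 − 41180 = 55186
T ≈ 19.29 °C — above 0 °C, consistent with complete melting.

T_f ≈ 19.3 °C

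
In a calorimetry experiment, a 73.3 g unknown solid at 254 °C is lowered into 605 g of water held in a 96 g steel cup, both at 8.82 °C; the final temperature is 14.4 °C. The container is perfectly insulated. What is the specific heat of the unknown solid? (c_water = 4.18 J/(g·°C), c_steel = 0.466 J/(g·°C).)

c ≈ 0.818 J/(g·°C)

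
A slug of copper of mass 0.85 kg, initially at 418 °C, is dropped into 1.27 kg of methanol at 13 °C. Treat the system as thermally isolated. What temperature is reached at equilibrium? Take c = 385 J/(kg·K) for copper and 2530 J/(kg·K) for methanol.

Conservation of energy gives ΣQ = 0:
0.85*385*(T − 418) + 1.27*2530*(T − 13) = 0
327.25(T − 418) + 3213.1(T − 13) = 0
3540.3 T = 178561
T ≈ 50.44 °C

T_f ≈ 50.4 °C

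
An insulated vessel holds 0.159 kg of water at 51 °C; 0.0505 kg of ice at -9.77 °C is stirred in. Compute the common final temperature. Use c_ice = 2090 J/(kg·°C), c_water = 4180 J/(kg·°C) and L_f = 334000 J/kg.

Energy balance with sensible and latent terms:
ice -9.77→0 °C: 0.0505·2090·9.77 = 1031.2; latent heat to melt: 0.0505·334000 = 16867; warm the meltwater: 211.09 T; water: 664.62(T − 51)
875.71 T = 33896 − 17898 = 15997
T ≈ 18.27 °C — above 0 °C, consistent with complete melting.

T_f ≈ 18.3 °C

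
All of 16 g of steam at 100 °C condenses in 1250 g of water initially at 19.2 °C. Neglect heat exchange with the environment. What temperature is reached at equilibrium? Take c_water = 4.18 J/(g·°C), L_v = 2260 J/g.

T_f ≈ 27.1 °C

Energy balance with sensible and latent terms:
condense steam: −16·2260 = −36160
  condensed water 100 °C→T: 66.88(T − 100)
  original water: 5225(T − 19.2)
5291.9 T = 36160 + 6688 + 100320 = 143168
T ≈ 27.05 °C — below 100 °C, confirming all the steam condensed.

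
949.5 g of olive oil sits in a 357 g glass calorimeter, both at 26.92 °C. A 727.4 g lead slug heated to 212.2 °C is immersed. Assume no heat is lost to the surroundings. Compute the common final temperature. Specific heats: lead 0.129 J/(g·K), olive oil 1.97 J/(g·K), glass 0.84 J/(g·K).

Heat gained plus heat lost sum to zero:
727.4*0.129*(T − 212.2) + 949.5*1.97*(T − 26.92) + 357*0.84*(T − 26.92) = 0
93.83(T − 212.2) + 1870.5(T − 26.92) + 299.88(T − 26.92) = 0
(93.83 + 1870.5 + 299.88) T = 93.83*212.2 + 1870.5*26.92 + 299.88*26.92
T ≈ 34.60 °C

T_f ≈ 34.6 °C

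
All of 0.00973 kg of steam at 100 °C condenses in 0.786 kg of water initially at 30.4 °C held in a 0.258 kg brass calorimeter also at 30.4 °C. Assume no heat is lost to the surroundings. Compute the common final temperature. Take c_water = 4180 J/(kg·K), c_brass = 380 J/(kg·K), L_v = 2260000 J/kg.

T_f ≈ 37.6 °C

Energy conservation, ΣQ = 0:
condense steam: −0.00973×2260000 = −21990
  condensed water 100 °C→T: 40.67(T − 100)
  water warms: 0.786×4180×(T − 30.4) = 3285.5(T − 30.4)
  brass cup: 0.258×380×(T − 30.4) = 98.04(T − 30.4)
3424.2 T = 21990 + 4067.1 + 102859 = 128916
T ≈ 37.65 °C (< 100 °C, so full condensation is consistent).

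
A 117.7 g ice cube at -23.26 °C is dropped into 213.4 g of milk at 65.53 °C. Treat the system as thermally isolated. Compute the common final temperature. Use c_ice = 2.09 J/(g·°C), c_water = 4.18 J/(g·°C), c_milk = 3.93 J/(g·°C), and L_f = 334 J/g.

T_f ≈ 7.5 °C

Let T be the final temperature. ΣQ_i = 0:
ice -23.26→0 °C: 117.7×2.09×23.26 = 5721.8; melt ice: 117.7×334 = 39312; warm the meltwater: 491.99 T; milk: 838.66(T − 65.53)
1330.6 T = 54958 − 45034 = 9923.9
T ≈ 7.46 °C (positive, so assuming full melt was valid).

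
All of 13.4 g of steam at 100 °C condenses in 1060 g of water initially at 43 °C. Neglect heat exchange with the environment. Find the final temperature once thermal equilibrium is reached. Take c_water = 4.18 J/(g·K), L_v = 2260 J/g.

Energy balance with sensible and latent terms:
latent heat released on condensation: 13.4·2260 = 30284; condensate cools 100→T: 13.4·4.18·(T − 100) = 56.01(T − 100); original water: 4430.8(T − 43)
4486.8 T = 30284 + 5601.2 + 190524 = 226410
T ≈ 50.46 °C, under the boiling point, so the assumption holds.

T_f ≈ 50.5 °C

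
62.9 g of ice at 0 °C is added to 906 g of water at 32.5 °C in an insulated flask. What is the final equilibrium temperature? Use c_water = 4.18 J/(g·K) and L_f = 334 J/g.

Energy balance with sensible and latent terms:
melt ice: 62.9×334 = 21009; warm the meltwater: 262.92 T; water: 3787.1(T − 32.5)
4050 T = 123080 − 21009 = 102072
T ≈ 25.20 °C. Since T > 0 °C, the all-ice-melts assumption holds.

T_f ≈ 25.2 °C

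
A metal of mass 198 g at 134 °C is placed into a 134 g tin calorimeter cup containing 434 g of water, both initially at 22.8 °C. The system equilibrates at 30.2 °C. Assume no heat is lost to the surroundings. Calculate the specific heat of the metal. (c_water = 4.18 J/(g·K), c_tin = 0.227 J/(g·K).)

c ≈ 0.664 J/(g·K)

Taking heat into each body as positive, Σ m c ΔT = 0:
198·c·(30.2 − 134) + 434·4.18·(30.2 − 22.8) + 134·0.227·(30.2 − 22.8) = 0
-20552 c = -13650
c = -13650/-20552 ≈ 0.6641 J/(g·K)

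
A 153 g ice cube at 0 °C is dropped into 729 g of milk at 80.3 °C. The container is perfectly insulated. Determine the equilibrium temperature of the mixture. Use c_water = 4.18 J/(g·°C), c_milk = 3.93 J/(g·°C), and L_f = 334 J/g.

Sum of m c ΔT and latent-heat terms is zero:
fusion: m_ice L_f = 153·334 = 51102
  warm the meltwater: 639.54 T
  milk cools: 729·3.93·(T − 80.3) = 2865(T − 80.3)
3504.5 T = 230057 − 51102 = 178955
T ≈ 51.06 °C. Since T > 0 °C, the all-ice-melts assumption holds.

T_f ≈ 51.1 °C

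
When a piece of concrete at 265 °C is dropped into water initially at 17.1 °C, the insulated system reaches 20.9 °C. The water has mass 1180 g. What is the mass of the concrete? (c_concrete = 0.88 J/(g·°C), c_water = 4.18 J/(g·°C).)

m ≈ 87.3 g

Energy conservation, ΣQ = 0:
m·0.88·(20.9 − 265) + 1180·4.18·(20.9 − 17.1) = 0
-214.81 m = -18743
m = -18743/-214.81 ≈ 87.26 g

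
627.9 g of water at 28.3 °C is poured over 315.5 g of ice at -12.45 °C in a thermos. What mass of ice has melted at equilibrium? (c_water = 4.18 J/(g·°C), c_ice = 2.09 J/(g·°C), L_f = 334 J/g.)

m_melted ≈ 198 g

Water can give up m c ΔT = 627.9·4.18·28.3 = 74277 J before reaching 0 °C.
Of that, 315.5·2.09·12.45 = 8209.5 J goes to bring the ice to 0 °C, leaving 66067 J.
To melt every bit of ice: 315.5·334 = 105377 J.
66067 J < 105377 J, so only part of the ice melts and the system sits at 0 °C.
m_melt = 66067 / L_f = 197.8 g.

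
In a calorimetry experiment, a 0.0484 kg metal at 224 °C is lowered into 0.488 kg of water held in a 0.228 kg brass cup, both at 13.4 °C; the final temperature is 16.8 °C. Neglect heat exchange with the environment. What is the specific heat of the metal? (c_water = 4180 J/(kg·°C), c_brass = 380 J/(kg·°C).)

Let T be the final temperature. ΣQ_i = 0:
0.0484·c·(16.8 − 224) + 0.488·4180·(16.8 − 13.4) + 0.228·380·(16.8 − 13.4) = 0
-10.03 c = -7230
c = -7230/-10.03 ≈ 720.9 J/(kg·°C)

c ≈ 721 J/(kg·°C)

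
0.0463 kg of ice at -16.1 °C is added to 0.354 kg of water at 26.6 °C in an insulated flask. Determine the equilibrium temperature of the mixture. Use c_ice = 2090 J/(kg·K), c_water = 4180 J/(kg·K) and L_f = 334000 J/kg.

Sum of m c ΔT and latent-heat terms is zero:
warm ice to 0 °C: 0.0463×2090×(0 − (-16.1)) = 1557.9
  melt ice: 0.0463×334000 = 15464
  meltwater 0→T: 0.0463×4180×T = 193.53 T
  water cools: 0.354×4180×(T − 26.6) = 1479.7(T − 26.6)
1673.3 T = 39361 − 17022 = 22338
T ≈ 13.35 °C (positive, so assuming full melt was valid).

T_f ≈ 13.4 °C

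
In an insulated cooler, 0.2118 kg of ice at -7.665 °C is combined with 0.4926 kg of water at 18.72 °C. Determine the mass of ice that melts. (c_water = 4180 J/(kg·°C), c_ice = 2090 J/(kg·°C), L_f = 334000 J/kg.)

Water can give up m c ΔT = 0.4926×4180×18.72 = 38546 J before reaching 0 °C.
Warming the ice to 0 °C takes 0.2118×2090×7.665 = 3393 J, leaving 35153 J for melting.
Fully melting the ice requires m_ice L_f = 0.2118×334000 = 70741 J.
Since 35153 < 70741 J, not all the ice melts; equilibrium is at 0 °C.
m_melted×334000 = 35153  ⇒  m_melted ≈ 0.1052 kg.

m_melted ≈ 0.105 kg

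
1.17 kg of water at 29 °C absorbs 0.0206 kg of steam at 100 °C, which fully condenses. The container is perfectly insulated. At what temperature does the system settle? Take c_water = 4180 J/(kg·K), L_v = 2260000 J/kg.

Sum of m c ΔT and latent-heat terms is zero:
steam→water at 100 °C releases m L_v = 0.0206×2260000 = 46556
  condensate cools 100→T: 0.0206×4180×(T − 100) = 86.11(T − 100)
  original water: 4890.6(T − 29)
4976.7 T = 46556 + 8610.8 + 141827 = 196994
T ≈ 39.58 °C, under the boiling point, so the assumption holds.

T_f ≈ 39.6 °C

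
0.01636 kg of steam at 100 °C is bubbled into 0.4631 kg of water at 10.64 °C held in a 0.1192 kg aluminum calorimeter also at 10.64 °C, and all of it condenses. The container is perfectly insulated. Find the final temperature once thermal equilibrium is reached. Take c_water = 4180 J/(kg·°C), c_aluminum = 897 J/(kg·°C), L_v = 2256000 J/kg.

Energy balance with sensible and latent terms:
steam→water at 100 °C releases m L_v = 0.01636·2256000 = 36908
  condensed water 100 °C→T: 68.38(T − 100)
  water warms: 0.4631·4180·(T − 10.64) = 1935.8(T − 10.64)
  cup: 106.92(T − 10.64)
2111.1 T = 36908 + 6838.5 + 21734 = 65481
T ≈ 31.02 °C (< 100 °C, so full condensation is consistent).

T_f ≈ 31.0 °C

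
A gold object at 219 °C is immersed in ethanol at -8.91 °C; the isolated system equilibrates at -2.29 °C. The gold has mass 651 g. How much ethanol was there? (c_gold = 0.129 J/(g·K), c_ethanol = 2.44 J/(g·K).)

Taking heat into each body as positive, Σ m c ΔT = 0:
651·0.129·(-2.29 − 219) + m·2.44·(-2.29 − (-8.91)) = 0
16.15 m = 18584
m = 18584/16.15 ≈ 1150 g

m ≈ 1150 g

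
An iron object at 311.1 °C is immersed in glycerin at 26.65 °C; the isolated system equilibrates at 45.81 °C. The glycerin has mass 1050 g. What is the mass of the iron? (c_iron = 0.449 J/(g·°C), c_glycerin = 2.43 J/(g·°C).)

m ≈ 410 g

Heat lost by the iron = heat gained by the glycerin:
m·0.449·(311.1 − 45.81) = 1050·2.43·(45.81 − 26.65)
119.12 m = 48887  ⇒  m ≈ 410.4 g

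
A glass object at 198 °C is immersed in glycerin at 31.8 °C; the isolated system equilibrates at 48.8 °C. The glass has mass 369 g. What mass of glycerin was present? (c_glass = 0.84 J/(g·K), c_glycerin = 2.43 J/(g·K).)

m ≈ 1120 g

Heat lost by the glass = heat gained by the glycerin:
369×0.84×(198 − 48.8) = m×2.43×(48.8 − 31.8)
41.31 m = 46246  ⇒  m ≈ 1119 g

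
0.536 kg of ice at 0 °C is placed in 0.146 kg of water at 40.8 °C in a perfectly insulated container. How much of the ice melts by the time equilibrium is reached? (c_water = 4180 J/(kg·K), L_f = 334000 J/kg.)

m_melted ≈ 0.0745 kg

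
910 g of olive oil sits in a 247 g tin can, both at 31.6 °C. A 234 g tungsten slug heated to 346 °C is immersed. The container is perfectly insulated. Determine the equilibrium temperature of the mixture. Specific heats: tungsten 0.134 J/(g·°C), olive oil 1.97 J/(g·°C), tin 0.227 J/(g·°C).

Setting the total heat transfer to zero:
234×0.134×(T − 346) + 910×1.97×(T − 31.6) + 247×0.227×(T − 31.6) = 0
31.36(T − 346) + 1792.7(T − 31.6) + 56.07(T − 31.6) = 0
1880.1 T = 69270
T = 69270/1880.1 ≈ 36.84 °C

T_f ≈ 36.8 °C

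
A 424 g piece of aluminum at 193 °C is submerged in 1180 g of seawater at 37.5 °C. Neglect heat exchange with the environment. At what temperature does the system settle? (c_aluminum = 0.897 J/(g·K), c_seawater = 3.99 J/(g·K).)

Set heat shed by the hot body equal to heat absorbed by the cold body:
424*0.897*(193 − T) = 1180*3.99*(T − 37.5)
380.33(193 − T) = 4708.2(T − 37.5)
5088.5 T = 249961  ⇒  T ≈ 49.12 °C

T_f ≈ 49.1 °C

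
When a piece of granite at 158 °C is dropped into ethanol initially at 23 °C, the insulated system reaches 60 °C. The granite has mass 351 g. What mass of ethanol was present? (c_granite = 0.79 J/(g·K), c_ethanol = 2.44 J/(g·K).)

|Q_granite| = |Q_ethanol|:
351·0.79·(158 − 60) = m·2.44·(60 − 23)
90.28 m = 27174  ⇒  m ≈ 301 g

m ≈ 301 g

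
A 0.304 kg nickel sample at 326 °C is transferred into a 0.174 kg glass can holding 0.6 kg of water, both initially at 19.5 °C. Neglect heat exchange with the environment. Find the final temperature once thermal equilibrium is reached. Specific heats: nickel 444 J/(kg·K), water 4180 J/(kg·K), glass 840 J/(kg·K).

Conservation of energy gives ΣQ = 0:
0.304·444·(T − 326) + 0.6·4180·(T − 19.5) + 0.174·840·(T − 19.5) = 0
134.98(T − 326) + 2508(T − 19.5) + 146.16(T − 19.5) = 0
(134.98 + 2508 + 146.16) T = 134.98·326 + 2508·19.5 + 146.16·19.5
T = 95758 / 2789.1 = 34.3 °C

T_f ≈ 34.3 °C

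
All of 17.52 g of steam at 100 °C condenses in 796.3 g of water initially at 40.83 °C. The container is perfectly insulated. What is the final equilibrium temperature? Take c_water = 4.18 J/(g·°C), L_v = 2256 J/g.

T_f ≈ 53.7 °C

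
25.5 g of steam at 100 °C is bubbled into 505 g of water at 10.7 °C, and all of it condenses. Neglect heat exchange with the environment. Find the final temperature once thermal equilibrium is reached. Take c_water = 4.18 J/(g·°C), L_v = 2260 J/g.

T_f ≈ 41.0 °C

Setting the total heat transfer to zero:
steam→water at 100 °C releases m L_v = 25.5·2260 = 57630; condensate cools 100→T: 25.5·4.18·(T − 100) = 106.59(T − 100); original water: 2110.9(T − 10.7)
2217.5 T = 57630 + 10659 + 22587 = 90876
T ≈ 40.98 °C (< 100 °C, so full condensation is consistent).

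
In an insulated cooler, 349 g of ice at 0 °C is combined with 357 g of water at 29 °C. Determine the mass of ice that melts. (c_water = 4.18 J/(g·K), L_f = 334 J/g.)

m_melted ≈ 130 g

Cooling the water to 0 °C releases 357·4.18·29 = 43276 J.
Melting all 349 g of ice would need 349·334 = 116566 J.
That's not enough to melt it all — equilibrium is at 0 °C with ice remaining.
m_melt = 43276 / L_f = 129.6 g.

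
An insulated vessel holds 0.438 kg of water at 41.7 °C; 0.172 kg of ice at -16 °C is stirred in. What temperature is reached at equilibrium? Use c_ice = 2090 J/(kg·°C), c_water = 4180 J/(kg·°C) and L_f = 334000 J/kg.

T_f ≈ 5.2 °C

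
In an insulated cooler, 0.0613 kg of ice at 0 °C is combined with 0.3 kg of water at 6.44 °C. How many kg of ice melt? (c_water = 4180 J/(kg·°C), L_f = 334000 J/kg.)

m_melted ≈ 0.0242 kg

Cooling the water to 0 °C releases 0.3×4180×6.44 = 8075.8 J.
Melting all 0.0613 kg of ice would need 0.0613×334000 = 20474 J.
Since 8075.8 < 20474 J, not all the ice melts; equilibrium is at 0 °C.
Mass melted = 8075.8/334000 ≈ 0.02418 kg.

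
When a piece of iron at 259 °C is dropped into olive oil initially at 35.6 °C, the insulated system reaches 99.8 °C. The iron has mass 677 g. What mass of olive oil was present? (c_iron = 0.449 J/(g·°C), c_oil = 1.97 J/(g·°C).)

m ≈ 383 g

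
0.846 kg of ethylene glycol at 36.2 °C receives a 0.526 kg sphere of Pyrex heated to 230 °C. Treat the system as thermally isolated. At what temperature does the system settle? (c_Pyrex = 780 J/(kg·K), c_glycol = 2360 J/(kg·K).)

T_f is the heat-capacity-weighted average of the initial temperatures:
T_f = (410.28×230 + 1996.6×36.2) / (410.28 + 1996.6)
    = 166640 / 2406.8 ≈ 69.24 °C

T_f ≈ 69.2 °C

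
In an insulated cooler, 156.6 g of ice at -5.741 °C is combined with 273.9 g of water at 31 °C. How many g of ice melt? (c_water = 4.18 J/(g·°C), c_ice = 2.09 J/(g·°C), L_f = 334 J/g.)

m_melted ≈ 101 g

Heat available from the water dropping to 0 °C: 273.9×4.18×31 = 35492 J.
Of that, 156.6×2.09×5.741 = 1879 J goes to bring the ice to 0 °C, leaving 33613 J.
Melting all 156.6 g of ice would need 156.6×334 = 52304 J.
33613 J < 52304 J, so only part of the ice melts and the system sits at 0 °C.
m_melted×334 = 33613  ⇒  m_melted ≈ 100.6 g.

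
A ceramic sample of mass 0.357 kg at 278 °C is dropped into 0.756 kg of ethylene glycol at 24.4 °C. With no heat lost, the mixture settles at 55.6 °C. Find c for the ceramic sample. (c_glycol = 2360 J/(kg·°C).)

Setting the total heat transfer to zero:
0.357×c×(55.6 − 278) + 0.756×2360×(55.6 − 24.4) = 0
-79.4 c = -55666
c = -55666/-79.4 ≈ 701.1 J/(kg·°C)

c ≈ 701 J/(kg·°C)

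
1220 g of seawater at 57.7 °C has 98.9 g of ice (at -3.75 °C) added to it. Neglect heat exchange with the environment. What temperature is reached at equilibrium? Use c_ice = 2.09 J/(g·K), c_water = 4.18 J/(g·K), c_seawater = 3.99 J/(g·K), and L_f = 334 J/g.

T_f ≈ 46.8 °C

Heat gained plus heat lost sum to zero:
warm ice to 0 °C: 98.9×2.09×(0 − (-3.75)) = 775.13
  fusion: m_ice L_f = 98.9×334 = 33033
  meltwater 0→T: 98.9×4.18×T = 413.4 T
  seawater cools: 1220×3.99×(T − 57.7) = 4867.8(T − 57.7)
5281.2 T = 280872 − 33808 = 247064
T ≈ 46.78 °C — above 0 °C, consistent with complete melting.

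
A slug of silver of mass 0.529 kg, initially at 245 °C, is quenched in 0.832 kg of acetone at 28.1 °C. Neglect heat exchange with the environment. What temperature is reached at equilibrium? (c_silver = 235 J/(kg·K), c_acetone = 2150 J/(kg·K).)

|Q_silver| = |Q_acetone|:
0.529×235×(245 − T) = 0.832×2150×(T − 28.1)
124.32(245 − T) = 1788.8(T − 28.1)
1913.1 T = 80722  ⇒  T ≈ 42.19 °C

T_f ≈ 42.2 °C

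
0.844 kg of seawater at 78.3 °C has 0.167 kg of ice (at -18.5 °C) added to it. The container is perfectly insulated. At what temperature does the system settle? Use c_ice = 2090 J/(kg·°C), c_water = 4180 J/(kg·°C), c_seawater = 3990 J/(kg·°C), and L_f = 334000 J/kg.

Taking heat into each body as positive, Σ m c ΔT = 0:
warm ice to 0 °C: 0.167×2090×(0 − (-18.5)) = 6457.1
  latent heat to melt: 0.167×334000 = 55778
  meltwater 0→T: 0.167×4180×T = 698.06 T
  seawater: 3367.6(T − 78.3)
4065.6 T = 263680 − 62235 = 201445
T ≈ 49.55 °C. Since T > 0 °C, the all-ice-melts assumption holds.

T_f ≈ 49.5 °C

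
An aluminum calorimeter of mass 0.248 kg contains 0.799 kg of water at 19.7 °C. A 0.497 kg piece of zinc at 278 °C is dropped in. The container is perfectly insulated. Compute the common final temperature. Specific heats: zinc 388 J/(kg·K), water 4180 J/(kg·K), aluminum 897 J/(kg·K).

T_f ≈ 33.0 °C

Energy conservation, ΣQ = 0:
0.497·388·(T − 278) + 0.799·4180·(T − 19.7) + 0.248·897·(T − 19.7) = 0
192.84(T − 278) + 3339.8(T − 19.7) + 222.46(T − 19.7) = 0
3755.1 T = 123785
T ≈ 32.96 °C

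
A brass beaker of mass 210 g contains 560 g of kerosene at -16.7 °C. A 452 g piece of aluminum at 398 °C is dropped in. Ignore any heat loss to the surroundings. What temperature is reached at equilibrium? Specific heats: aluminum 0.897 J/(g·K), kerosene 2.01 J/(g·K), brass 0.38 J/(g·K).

T_f ≈ 87.7 °C

Net heat exchanged in the isolated system is zero:
452*0.897*(T − 398) + 560*2.01*(T − (-16.7)) + 210*0.38*(T − (-16.7)) = 0
405.44(T − 398) + 1125.6(T − (-16.7)) + 79.8(T − (-16.7)) = 0
1610.8 T = 141237
T = 141237 / 1610.8 = 87.7 °C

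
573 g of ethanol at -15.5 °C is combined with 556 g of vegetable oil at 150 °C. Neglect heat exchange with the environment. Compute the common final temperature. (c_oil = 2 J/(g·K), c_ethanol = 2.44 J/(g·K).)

|Q_oil| = |Q_ethanol|:
556*2*(150 − T) = 573*2.44*(T − (-15.5))
1112(150 − T) = 1398.1(T − (-15.5))
2510.1 T = 145129  ⇒  T ≈ 57.82 °C

T_f ≈ 57.8 °C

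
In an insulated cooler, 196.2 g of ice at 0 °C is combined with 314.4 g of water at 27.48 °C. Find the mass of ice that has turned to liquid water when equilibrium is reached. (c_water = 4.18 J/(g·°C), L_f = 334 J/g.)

Water can give up m c ΔT = 314.4×4.18×27.48 = 36114 J before reaching 0 °C.
Melting all 196.2 g of ice would need 196.2×334 = 65531 J.
Since 36114 < 65531 J, not all the ice melts; equilibrium is at 0 °C.
m_melted×334 = 36114  ⇒  m_melted ≈ 108.1 g.

m_melted ≈ 108 g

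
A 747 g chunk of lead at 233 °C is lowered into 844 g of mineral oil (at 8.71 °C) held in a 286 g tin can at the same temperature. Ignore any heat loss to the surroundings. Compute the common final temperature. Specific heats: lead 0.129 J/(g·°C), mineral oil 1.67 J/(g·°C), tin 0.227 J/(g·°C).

T_f ≈ 22.5 °C

Energy conservation, ΣQ = 0:
747·0.129·(T − 233) + 844·1.67·(T − 8.71) + 286·0.227·(T − 8.71) = 0
96.36(T − 233) + 1409.5(T − 8.71) + 64.92(T − 8.71) = 0
(96.36 + 1409.5 + 64.92) T = 96.36·233 + 1409.5·8.71 + 64.92·8.71
T ≈ 22.47 °C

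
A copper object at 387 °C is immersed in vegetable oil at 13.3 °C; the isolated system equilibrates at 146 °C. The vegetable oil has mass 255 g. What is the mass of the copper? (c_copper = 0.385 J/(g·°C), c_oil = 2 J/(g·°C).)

m ≈ 729 g

Conservation of energy gives ΣQ = 0:
m·0.385·(146 − 387) + 255·2·(146 − 13.3) = 0
-92.78 m = -67677
m = -67677/-92.78 ≈ 729.4 g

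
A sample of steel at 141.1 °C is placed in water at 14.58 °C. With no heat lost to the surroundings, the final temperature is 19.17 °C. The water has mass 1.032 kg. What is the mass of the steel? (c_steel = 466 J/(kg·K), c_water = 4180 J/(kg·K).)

m ≈ 0.348 kg

Heat lost by the steel = heat gained by the water:
m×466×(141.1 − 19.17) = 1.032×4180×(19.17 − 14.58)
56819 m = 19800  ⇒  m ≈ 0.3485 kg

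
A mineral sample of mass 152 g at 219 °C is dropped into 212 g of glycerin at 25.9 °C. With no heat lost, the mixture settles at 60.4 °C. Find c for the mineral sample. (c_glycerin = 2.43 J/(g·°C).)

c ≈ 0.737 J/(g·°C)

Energy conservation, ΣQ = 0:
152·c·(60.4 − 219) + 212·2.43·(60.4 − 25.9) = 0
-24107 c = -17773
c = -17773/-24107 ≈ 0.7372 J/(g·°C)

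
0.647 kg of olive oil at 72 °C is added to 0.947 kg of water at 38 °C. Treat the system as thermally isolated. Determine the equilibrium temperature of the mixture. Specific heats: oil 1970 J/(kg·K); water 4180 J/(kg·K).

T_f ≈ 46.3 °C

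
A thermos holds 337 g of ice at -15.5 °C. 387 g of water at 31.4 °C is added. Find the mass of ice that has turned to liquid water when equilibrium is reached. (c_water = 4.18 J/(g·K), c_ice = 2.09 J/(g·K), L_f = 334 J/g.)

m_melted ≈ 119 g

Cooling the water to 0 °C releases 387×4.18×31.4 = 50795 J.
Warming the ice to 0 °C takes 337×2.09×15.5 = 10917 J, leaving 39877 J for melting.
To melt every bit of ice: 337×334 = 112558 J.
Since 39877 < 112558 J, not all the ice melts; equilibrium is at 0 °C.
m_melted×334 = 39877  ⇒  m_melted ≈ 119.4 g.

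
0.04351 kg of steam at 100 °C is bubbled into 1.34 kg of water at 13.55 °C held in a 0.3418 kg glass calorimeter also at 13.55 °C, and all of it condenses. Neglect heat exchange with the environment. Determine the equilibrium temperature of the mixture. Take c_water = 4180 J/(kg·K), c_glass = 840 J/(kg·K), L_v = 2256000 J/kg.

T_f ≈ 32.3 °C

Net heat exchanged in the isolated system is zero:
steam→water at 100 °C releases m L_v = 0.04351·2256000 = 98159
  condensed water 100 °C→T: 181.87(T − 100)
  water warms: 1.34·4180·(T − 13.55) = 5601.2(T − 13.55)
  glass cup: 0.3418·840·(T − 13.55) = 287.11(T − 13.55)
6070.2 T = 98159 + 18187 + 79787 = 196132
T ≈ 32.31 °C, under the boiling point, so the assumption holds.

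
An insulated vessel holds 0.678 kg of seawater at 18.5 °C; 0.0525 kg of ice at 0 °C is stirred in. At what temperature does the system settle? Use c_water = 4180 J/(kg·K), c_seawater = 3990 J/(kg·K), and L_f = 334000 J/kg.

Energy balance with sensible and latent terms:
fusion: m_ice L_f = 0.0525·334000 = 17535; warm the meltwater: 219.45 T; seawater: 2705.2(T − 18.5)
2924.7 T = 50047 − 17535 = 32512
T ≈ 11.12 °C. Since T > 0 °C, the all-ice-melts assumption holds.

T_f ≈ 11.1 °C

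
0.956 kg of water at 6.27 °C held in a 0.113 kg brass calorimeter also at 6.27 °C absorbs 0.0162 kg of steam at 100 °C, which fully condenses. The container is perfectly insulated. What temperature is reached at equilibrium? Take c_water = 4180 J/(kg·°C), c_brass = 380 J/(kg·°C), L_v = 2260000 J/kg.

T_f ≈ 16.7 °C

Sum of m c ΔT and latent-heat terms is zero:
condense steam: −0.0162×2260000 = −36612; condensed water 100 °C→T: 67.72(T − 100); original water: 3996.1(T − 6.27); cup: 42.94(T − 6.27)
4106.7 T = 36612 + 6771.6 + 25325 = 68708
T ≈ 16.73 °C (< 100 °C, so full condensation is consistent).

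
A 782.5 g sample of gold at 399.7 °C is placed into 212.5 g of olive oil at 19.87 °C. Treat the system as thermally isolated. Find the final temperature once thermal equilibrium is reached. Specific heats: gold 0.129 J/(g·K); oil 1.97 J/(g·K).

T_f ≈ 93.7 °C

Conservation of energy gives ΣQ = 0:
782.5*0.129*(T − 399.7) + 212.5*1.97*(T − 19.87) = 0
(100.94 + 418.62) T = 100.94*399.7 + 418.62*19.87
T = 48665/519.57 ≈ 93.66 °C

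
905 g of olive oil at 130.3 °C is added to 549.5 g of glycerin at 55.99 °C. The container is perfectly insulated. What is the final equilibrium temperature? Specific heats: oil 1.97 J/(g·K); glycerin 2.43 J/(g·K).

T_f ≈ 98.5 °C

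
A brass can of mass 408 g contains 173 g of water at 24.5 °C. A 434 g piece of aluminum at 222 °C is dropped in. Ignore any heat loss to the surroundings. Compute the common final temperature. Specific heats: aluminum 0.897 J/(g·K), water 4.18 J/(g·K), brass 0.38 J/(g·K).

Heat gained plus heat lost sum to zero:
434·0.897·(T − 222) + 173·4.18·(T − 24.5) + 408·0.38·(T − 24.5) = 0
389.3(T − 222) + 723.14(T − 24.5) + 155.04(T − 24.5) = 0
(389.3 + 723.14 + 155.04) T = 389.3·222 + 723.14·24.5 + 155.04·24.5
T = 107940/1267.5 ≈ 85.16 °C

T_f ≈ 85.2 °C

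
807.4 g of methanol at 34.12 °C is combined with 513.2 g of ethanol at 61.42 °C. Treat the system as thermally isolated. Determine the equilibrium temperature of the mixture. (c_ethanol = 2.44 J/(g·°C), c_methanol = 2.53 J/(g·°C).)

T_f ≈ 44.5 °C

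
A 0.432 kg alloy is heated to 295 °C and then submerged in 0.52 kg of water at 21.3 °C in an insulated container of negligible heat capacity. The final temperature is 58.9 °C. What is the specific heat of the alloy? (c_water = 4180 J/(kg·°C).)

c ≈ 801 J/(kg·°C)

Net heat exchanged in the isolated system is zero:
0.432×c×(58.9 − 295) + 0.52×4180×(58.9 − 21.3) = 0
-102 c = -81727
c = -81727/-102 ≈ 801.3 J/(kg·°C)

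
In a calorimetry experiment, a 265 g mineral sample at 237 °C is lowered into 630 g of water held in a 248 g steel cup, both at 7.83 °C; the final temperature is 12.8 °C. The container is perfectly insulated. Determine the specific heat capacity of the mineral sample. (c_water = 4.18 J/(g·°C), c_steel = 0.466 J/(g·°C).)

c ≈ 0.23 J/(g·°C)

Net heat exchanged in the isolated system is zero:
265·c·(12.8 − 237) + 630·4.18·(12.8 − 7.83) + 248·0.466·(12.8 − 7.83) = 0
-59413 c = -13662
c = -13662/-59413 ≈ 0.23 J/(g·°C)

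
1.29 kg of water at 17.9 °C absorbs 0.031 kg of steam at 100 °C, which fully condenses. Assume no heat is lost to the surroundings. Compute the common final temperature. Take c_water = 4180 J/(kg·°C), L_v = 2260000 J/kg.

T_f ≈ 32.5 °C

Net heat exchanged in the isolated system is zero:
condense steam: −0.031·2260000 = −70060; condensate cools 100→T: 0.031·4180·(T − 100) = 129.58(T − 100); original water: 5392.2(T − 17.9)
5521.8 T = 70060 + 12958 + 96520 = 179538
T ≈ 32.51 °C (< 100 °C, so full condensation is consistent).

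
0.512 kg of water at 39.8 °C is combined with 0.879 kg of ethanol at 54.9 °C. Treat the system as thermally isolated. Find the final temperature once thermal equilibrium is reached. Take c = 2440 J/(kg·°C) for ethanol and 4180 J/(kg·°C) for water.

T_f ≈ 47.4 °C

Set heat shed by the hot body equal to heat absorbed by the cold body:
0.879*2440*(54.9 − T) = 0.512*4180*(T − 39.8)
2144.8(54.9 − T) = 2140.2(T − 39.8)
4284.9 T = 202926  ⇒  T ≈ 47.36 °C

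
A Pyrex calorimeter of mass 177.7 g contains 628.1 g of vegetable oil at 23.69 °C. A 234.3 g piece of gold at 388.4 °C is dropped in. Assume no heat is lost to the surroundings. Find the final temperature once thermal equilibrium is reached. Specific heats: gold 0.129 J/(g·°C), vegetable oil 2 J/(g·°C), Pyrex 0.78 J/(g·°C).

T_f ≈ 31.4 °C

Let T be the final temperature. ΣQ_i = 0:
234.3*0.129*(T − 388.4) + 628.1*2*(T − 23.69) + 177.7*0.78*(T − 23.69) = 0
30.22(T − 388.4) + 1256.2(T − 23.69) + 138.61(T − 23.69) = 0
(30.22 + 1256.2 + 138.61) T = 30.22*388.4 + 1256.2*23.69 + 138.61*23.69
T ≈ 31.43 °C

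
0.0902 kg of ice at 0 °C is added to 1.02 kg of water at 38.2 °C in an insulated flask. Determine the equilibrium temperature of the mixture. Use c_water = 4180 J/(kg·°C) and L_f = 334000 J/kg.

Energy balance with sensible and latent terms:
fusion: m_ice L_f = 0.0902·334000 = 30127
  meltwater 0→T: 0.0902·4180·T = 377.04 T
  water cools: 1.02·4180·(T − 38.2) = 4263.6(T − 38.2)
4640.6 T = 162870 − 30127 = 132743
T ≈ 28.60 °C. Since T > 0 °C, the all-ice-melts assumption holds.

T_f ≈ 28.6 °C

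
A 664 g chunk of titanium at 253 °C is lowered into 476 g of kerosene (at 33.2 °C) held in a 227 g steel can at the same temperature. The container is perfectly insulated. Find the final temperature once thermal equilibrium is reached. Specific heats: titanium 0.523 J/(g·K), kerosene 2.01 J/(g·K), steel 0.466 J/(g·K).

T_f ≈ 87.3 °C

Let T be the final temperature. ΣQ_i = 0:
664*0.523*(T − 253) + 476*2.01*(T − 33.2) + 227*0.466*(T − 33.2) = 0
347.27(T − 253) + 956.76(T − 33.2) + 105.78(T − 33.2) = 0
(347.27 + 956.76 + 105.78) T = 347.27*253 + 956.76*33.2 + 105.78*33.2
T = 123136/1409.8 ≈ 87.34 °C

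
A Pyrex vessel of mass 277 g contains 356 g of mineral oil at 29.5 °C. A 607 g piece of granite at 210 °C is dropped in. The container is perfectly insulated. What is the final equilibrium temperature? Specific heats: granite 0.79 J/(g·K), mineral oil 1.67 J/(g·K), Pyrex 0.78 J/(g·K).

T_f ≈ 96.6 °C

T_f = Σ m_i c_i T_i / Σ m_i c_i:
T_f = (479.53·210 + 594.52·29.5 + 216.06·29.5) / (479.53 + 594.52 + 216.06)
    = 124613 / 1290.1 ≈ 96.59 °C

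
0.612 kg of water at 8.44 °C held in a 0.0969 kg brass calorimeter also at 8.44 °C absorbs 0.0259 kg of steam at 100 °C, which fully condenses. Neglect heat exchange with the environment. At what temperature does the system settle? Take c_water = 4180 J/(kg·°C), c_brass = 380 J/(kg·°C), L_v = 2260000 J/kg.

T_f ≈ 33.8 °C

Let T be the final temperature. ΣQ_i = 0:
latent heat released on condensation: 0.0259·2260000 = 58534; condensed water 100 °C→T: 108.26(T − 100); water warms: 0.612·4180·(T − 8.44) = 2558.2(T − 8.44); brass cup: 0.0969·380·(T − 8.44) = 36.82(T − 8.44)
2703.2 T = 58534 + 10826 + 21902 = 91262
T ≈ 33.76 °C — below 100 °C, confirming all the steam condensed.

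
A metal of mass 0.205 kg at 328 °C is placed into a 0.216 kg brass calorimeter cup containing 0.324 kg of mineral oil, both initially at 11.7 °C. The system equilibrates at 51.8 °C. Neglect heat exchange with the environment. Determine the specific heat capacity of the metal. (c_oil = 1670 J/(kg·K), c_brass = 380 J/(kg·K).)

Net heat exchanged in the isolated system is zero:
0.205·c·(51.8 − 328) + 0.324·1670·(51.8 − 11.7) + 0.216·380·(51.8 − 11.7) = 0
-56.62 c = -24989
c = -24989/-56.62 ≈ 441.3 J/(kg·K)

c ≈ 441 J/(kg·K)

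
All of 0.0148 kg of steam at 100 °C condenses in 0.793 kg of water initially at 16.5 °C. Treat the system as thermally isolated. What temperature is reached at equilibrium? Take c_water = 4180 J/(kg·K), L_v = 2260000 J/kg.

T_f ≈ 27.9 °C

Energy conservation, ΣQ = 0:
steam→water at 100 °C releases m L_v = 0.0148×2260000 = 33448; condensate cools 100→T: 0.0148×4180×(T − 100) = 61.86(T − 100); water warms: 0.793×4180×(T − 16.5) = 3314.7(T − 16.5)
3376.6 T = 33448 + 6186.4 + 54693 = 94328
T ≈ 27.94 °C (< 100 °C, so full condensation is consistent).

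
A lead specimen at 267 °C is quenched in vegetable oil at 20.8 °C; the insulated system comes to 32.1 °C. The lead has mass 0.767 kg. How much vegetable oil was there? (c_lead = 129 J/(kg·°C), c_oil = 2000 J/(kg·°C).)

m ≈ 1.03 kg

Taking heat into each body as positive, Σ m c ΔT = 0:
0.767·129·(32.1 − 267) + m·2000·(32.1 − 20.8) = 0
22600 m = 23242
m = 23242/22600 ≈ 1.028 kg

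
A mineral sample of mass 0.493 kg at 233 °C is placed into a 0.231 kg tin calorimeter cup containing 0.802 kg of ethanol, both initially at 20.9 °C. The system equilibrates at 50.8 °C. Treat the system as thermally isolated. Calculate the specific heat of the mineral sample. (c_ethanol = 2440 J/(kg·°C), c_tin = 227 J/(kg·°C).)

c ≈ 669 J/(kg·°C)

Let T be the final temperature. ΣQ_i = 0:
0.493·c·(50.8 − 233) + 0.802·2440·(50.8 − 20.9) + 0.231·227·(50.8 − 20.9) = 0
-89.82 c = -60079
c = -60079/-89.82 ≈ 668.8 J/(kg·°C)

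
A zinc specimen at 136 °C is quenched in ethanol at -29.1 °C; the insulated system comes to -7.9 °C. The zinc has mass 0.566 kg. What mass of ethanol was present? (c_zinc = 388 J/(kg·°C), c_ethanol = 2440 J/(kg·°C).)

Heat lost by the zinc = heat gained by the ethanol:
0.566·388·(136 − -7.9) = m·2440·(-7.9 − (-29.1))
51728 m = 31602  ⇒  m ≈ 0.6109 kg

m ≈ 0.611 kg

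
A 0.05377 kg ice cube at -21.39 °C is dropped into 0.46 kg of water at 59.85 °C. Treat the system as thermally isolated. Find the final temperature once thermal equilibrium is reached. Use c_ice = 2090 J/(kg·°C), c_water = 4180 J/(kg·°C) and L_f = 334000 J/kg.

Energy balance with sensible and latent terms:
ice -21.39→0 °C: 0.05377×2090×21.39 = 2403.8
  fusion: m_ice L_f = 0.05377×334000 = 17959
  meltwater 0→T: 0.05377×4180×T = 224.76 T
  water: 1922.8(T − 59.85)
2147.6 T = 115080 − 20363 = 94717
T ≈ 44.10 °C. Since T > 0 °C, the all-ice-melts assumption holds.

T_f ≈ 44.1 °C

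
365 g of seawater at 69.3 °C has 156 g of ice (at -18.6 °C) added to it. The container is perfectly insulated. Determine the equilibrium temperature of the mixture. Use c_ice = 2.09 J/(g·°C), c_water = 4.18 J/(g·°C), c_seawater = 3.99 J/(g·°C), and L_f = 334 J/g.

Energy conservation, ΣQ = 0:
warm ice to 0 °C: 156·2.09·(0 − (-18.6)) = 6064.3; fusion: m_ice L_f = 156·334 = 52104; warm the meltwater: 652.08 T; seawater cools: 365·3.99·(T − 69.3) = 1456.4(T − 69.3)
2108.4 T = 100925 − 58168 = 42757
T ≈ 20.28 °C (positive, so assuming full melt was valid).

T_f ≈ 20.3 °C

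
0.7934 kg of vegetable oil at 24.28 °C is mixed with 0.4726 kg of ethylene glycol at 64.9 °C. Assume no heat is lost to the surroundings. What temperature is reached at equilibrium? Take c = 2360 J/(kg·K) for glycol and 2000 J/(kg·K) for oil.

T_f ≈ 41.0 °C

Set heat shed by the hot body equal to heat absorbed by the cold body:
0.4726·2360·(64.9 − T) = 0.7934·2000·(T − 24.28)
1115.3(64.9 − T) = 1586.8(T − 24.28)
2702.1 T = 110913  ⇒  T ≈ 41.05 °C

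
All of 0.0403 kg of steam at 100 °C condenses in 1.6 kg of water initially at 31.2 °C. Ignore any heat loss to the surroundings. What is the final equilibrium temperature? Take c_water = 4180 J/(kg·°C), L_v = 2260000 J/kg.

Energy balance with sensible and latent terms:
latent heat released on condensation: 0.0403·2260000 = 91078; condensate cools 100→T: 0.0403·4180·(T − 100) = 168.45(T − 100); water warms: 1.6·4180·(T − 31.2) = 6688(T − 31.2)
6856.5 T = 91078 + 16845 + 208666 = 316589
T ≈ 46.17 °C — below 100 °C, confirming all the steam condensed.

T_f ≈ 46.2 °C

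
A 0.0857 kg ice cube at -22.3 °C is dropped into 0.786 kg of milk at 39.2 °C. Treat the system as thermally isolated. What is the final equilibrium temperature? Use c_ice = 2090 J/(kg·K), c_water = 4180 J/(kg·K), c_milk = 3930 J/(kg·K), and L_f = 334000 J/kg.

T_f ≈ 25.7 °C

Energy balance with sensible and latent terms:
ice -22.3→0 °C: 0.0857·2090·22.3 = 3994.2
  latent heat to melt: 0.0857·334000 = 28624
  meltwater 0→T: 0.0857·4180·T = 358.23 T
  milk cools: 0.786·3930·(T − 39.2) = 3089(T − 39.2)
3447.2 T = 121088 − 32618 = 88470
T ≈ 25.66 °C. Since T > 0 °C, the all-ice-melts assumption holds.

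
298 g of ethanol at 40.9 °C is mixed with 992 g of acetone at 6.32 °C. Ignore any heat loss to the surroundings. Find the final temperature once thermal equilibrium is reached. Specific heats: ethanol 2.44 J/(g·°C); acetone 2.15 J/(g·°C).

T_f ≈ 15.1 °C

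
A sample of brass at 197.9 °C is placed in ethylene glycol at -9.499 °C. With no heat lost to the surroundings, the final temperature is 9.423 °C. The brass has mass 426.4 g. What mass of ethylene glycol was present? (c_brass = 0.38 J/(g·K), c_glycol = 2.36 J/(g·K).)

Heat lost by the brass = heat gained by the glycol:
426.4·0.38·(197.9 − 9.423) = m·2.36·(9.423 − (-9.499))
44.66 m = 30539  ⇒  m ≈ 683.9 g

m ≈ 684 g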